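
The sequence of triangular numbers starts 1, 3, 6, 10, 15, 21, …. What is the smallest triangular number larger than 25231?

25425

Solve n(n+1)/2 > 25231 for integer n.
The largest n with value ≤ 25231 is 224 (since 25200 ≤ 25231 < 25425), so the first above is n = 225, value 25425.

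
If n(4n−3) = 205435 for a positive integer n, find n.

Set n(4n−3) = 205435, giving 4n² − 3n − 205435 = 0.
So n = (3 + 1813) / 8 = 1816/8 = 227.

227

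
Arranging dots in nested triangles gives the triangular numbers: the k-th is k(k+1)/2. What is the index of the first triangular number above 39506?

281

Solve n(n+1)/2 > 39506 for integer n.
The largest n with value ≤ 39506 is 280 (since 39340 ≤ 39506 < 39621), so the first above is n = 281, value 39621.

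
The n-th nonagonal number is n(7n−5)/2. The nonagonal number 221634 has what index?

Set n(7n−5)/2 = 221634, giving 7n² − 5n − 443268 = 0.
The discriminant is 25 + 56·221634 = 12411529, and √12411529 = 3523.
So n = (5 + 3523) / 14 = 3528/14 = 252.

252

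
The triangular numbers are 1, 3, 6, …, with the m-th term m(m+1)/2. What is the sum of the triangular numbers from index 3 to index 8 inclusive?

Σ i(i+1)/2 = (Σi² + Σi) / 2 over i = 3..8.
Σi = 36 − 3 = 33 and Σi² = 204 − 5 = 199.
(1·199 + 1·33) / 2 = 232/2 = 116.

116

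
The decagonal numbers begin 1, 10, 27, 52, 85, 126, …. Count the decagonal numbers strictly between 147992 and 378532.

The n-th decagonal number is n(4n−3).
Smallest index with value > 147992: n = 193 (giving 148417).
Largest index with value < 378532: n = 307 (giving 376075).
Indices 193 through 307: 115 terms.

115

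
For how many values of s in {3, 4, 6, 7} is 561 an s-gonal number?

2

s = 3: P(3, 33) = 561. ✓
s = 4: P(4, 23) = 529 and P(4, 24) = 576; 561 is not s-gonal.
s = 6: P(6, 17) = 561. ✓
s = 7: P(7, 15) = 540 and P(7, 16) = 616; 561 is not s-gonal.
Hits: s ∈ {3, 6} → 2.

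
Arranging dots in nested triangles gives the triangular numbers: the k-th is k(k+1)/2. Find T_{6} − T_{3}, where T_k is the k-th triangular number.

6·7/2 = 21 and 3·4/2 = 6.
Difference: 21 − 6 = 15.

15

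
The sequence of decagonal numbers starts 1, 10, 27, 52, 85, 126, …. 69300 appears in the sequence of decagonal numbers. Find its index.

Set n(4n−3) = 69300, giving 4n² − 3n − 69300 = 0.
The discriminant is 9 + 16·69300 = 1108809, and √1108809 = 1053.
So n = (3 + 1053) / 8 = 1056/8 = 132.

132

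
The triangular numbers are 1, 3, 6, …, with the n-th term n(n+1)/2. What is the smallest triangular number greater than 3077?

Solve n(n+1)/2 > 3077 for integer n.
The largest n with value ≤ 3077 is 77 (since 3003 ≤ 3077 < 3081), so the first above is n = 78, value 3081.

3081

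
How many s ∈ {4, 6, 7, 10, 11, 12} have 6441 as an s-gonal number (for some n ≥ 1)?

1

s = 4: P(4, 80) = 6400 and P(4, 81) = 6561; 6441 is not s-gonal.
s = 6: P(6, 57) = 6441. ✓
s = 7: P(7, 51) = 6426 and P(7, 52) = 6682; 6441 is not s-gonal.
s = 10: P(10, 40) = 6280 and P(10, 41) = 6601; 6441 is not s-gonal.
s = 11: P(11, 38) = 6365 and P(11, 39) = 6708; 6441 is not s-gonal.
s = 12: P(12, 36) = 6336 and P(12, 37) = 6697; 6441 is not s-gonal.
Hits: s ∈ {6} → 1.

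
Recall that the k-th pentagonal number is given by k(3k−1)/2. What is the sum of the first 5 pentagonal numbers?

75

Σ i(3i−1)/2 = (3Σi² − Σi) / 2 over i = 1..5.
Σi = 15 and Σi² = 55.
(3·55 − 1·15) / 2 = 150/2 = 75.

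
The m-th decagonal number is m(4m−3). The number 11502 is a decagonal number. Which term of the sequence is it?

Set n(4n−3) = 11502, giving 4n² − 3n − 11502 = 0.
The discriminant is 9 + 16·11502 = 184041, and √184041 = 429.
So n = (3 + 429) / 8 = 432/8 = 54.
Check: 54·(4·54 − 3) = 11502. ✓

54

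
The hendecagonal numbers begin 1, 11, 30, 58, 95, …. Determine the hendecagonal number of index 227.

The 227th hendecagonal number is n(9n−7)/2 with n = 227.
227·(9·227 − 7)/2 = 227·2036/2 = 227·1018 = 231086.

231086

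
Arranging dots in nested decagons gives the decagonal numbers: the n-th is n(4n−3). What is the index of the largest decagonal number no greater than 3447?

Solve n(4n−3) ≤ 3447 for integer n.
n = 29 gives 3277 ≤ 3447, while n = 30 gives 3510 > 3447; so the answer is index 29.

29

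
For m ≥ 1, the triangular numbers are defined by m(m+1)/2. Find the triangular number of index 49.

1225

The 49th triangular number is n(n+1)/2 with n = 49.
49·50/2 = 2450/2 = 1225.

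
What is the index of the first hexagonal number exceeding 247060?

352

Solve n(2n−1) > 247060 for integer n.
The largest n with value ≤ 247060 is 351 (since 246051 ≤ 247060 < 247456), so the first above is n = 352, value 247456.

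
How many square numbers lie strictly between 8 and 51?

5

The n-th square number is n².
Smallest index with value > 8: n = 3 (giving 9).
Largest index with value < 51: n = 7 (giving 49).
Indices 3 through 7: 5 terms.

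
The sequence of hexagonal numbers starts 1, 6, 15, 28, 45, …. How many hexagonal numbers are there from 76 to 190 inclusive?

The n-th hexagonal number is n(2n−1).
Smallest index with value ≥ 76: n = 7 (giving 91).
Largest index with value ≤ 190: n = 10 (giving 190).
Indices 7 through 10: 4 terms.

4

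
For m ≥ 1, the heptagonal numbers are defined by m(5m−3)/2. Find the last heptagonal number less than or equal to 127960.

127351

Solve n(5n−3)/2 ≤ 127960 for integer n.
n = 226 gives 127351 ≤ 127960, while n = 227 gives 128482 > 127960; so the answer is 127351.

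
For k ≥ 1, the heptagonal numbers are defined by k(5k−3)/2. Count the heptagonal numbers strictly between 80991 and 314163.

174

The n-th heptagonal number is n(5n−3)/2.
Smallest index with value > 80991: n = 181 (giving 81631).
Largest index with value < 314163: n = 354 (giving 312759).
Indices 181 through 354: 174 terms.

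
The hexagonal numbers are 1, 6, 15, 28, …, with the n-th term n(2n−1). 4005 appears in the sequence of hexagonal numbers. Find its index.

45

Set n(2n−1) = 4005, giving 2n² − n − 4005 = 0.
So n = (1 + 179) / 4 = 180/4 = 45.
Check: 45·(2·45 − 1) = 4005. ✓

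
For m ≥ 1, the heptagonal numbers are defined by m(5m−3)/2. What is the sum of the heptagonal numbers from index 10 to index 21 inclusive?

7286

Σ i(5i−3)/2 = (5Σi² − 3Σi) / 2 over i = 10..21.
Σi = 231 − 45 = 186 and Σi² = 3311 − 285 = 3026.
(5·3026 − 3·186) / 2 = 14572/2 = 7286.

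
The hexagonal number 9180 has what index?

68

Set n(2n−1) = 9180, giving 2n² − n − 9180 = 0.
So n = (1 + 271) / 4 = 272/4 = 68.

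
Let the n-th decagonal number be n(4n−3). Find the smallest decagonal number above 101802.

101920

Solve n(4n−3) > 101802 for integer n.
The largest n with value ≤ 101802 is 159 (since 100647 ≤ 101802 < 101920), so the first above is n = 160, value 101920.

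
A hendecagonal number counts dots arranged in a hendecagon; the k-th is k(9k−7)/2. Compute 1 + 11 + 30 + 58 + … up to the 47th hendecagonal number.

156792

Σ i(9i−7)/2 = (9Σi² − 7Σi) / 2 over i = 1..47.
Σi = 1128 and Σi² = 35720.
(9·35720 − 7·1128) / 2 = 313584/2 = 156792.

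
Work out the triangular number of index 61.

1891

61·62/2 = 3782/2 = 1891.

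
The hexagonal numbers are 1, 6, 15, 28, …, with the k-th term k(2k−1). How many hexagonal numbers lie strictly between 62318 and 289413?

The n-th hexagonal number is n(2n−1).
Smallest index with value > 62318: n = 177 (giving 62481).
Largest index with value < 289413: n = 380 (giving 288420).
Indices 177 through 380: 204 terms.

204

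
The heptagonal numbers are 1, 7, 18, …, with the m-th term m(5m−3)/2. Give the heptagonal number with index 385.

The 385th heptagonal number is n(5n−3)/2 with n = 385.
385·(5·385 − 3)/2 = 385·1922/2 = 385·961 = 369985.

369985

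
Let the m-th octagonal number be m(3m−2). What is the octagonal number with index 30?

30·(3·30 − 2) = 30·88 = 2640.

2640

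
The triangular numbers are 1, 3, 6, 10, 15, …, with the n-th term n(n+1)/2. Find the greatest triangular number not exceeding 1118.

1081

Solve n(n+1)/2 ≤ 1118 for integer n.
n = 46 gives 1081 ≤ 1118, while n = 47 gives 1128 > 1118; so the answer is 1081.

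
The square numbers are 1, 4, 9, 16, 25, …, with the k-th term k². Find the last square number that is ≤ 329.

324

Solve n² ≤ 329 for integer n.
n = 18 gives 324 ≤ 329, while n = 19 gives 361 > 329; so the answer is 324.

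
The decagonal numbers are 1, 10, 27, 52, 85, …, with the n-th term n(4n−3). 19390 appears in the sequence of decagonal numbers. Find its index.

Set n(4n−3) = 19390, giving 4n² − 3n − 19390 = 0.
So n = (3 + 557) / 8 = 560/8 = 70.
Check: 70·(4·70 − 3) = 19390. ✓

70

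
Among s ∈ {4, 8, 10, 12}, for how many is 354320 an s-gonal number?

1

s = 4: P(4, 595) = 354025 and P(4, 596) = 355216; 354320 is not s-gonal.
s = 8: P(8, 344) = 354320. ✓
s = 10: P(10, 297) = 351945 and P(10, 298) = 354322; 354320 is not s-gonal.
s = 12: P(12, 266) = 352716 and P(12, 267) = 355377; 354320 is not s-gonal.
Hits: s ∈ {8} → 1.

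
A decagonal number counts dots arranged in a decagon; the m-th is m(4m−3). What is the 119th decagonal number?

56287

The 119th decagonal number is n(4n−3) with n = 119.
119·(4·119 − 3) = 119·473 = 56287.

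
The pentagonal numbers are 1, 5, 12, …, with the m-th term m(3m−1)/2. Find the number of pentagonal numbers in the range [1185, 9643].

52

The n-th pentagonal number is n(3n−1)/2.
Smallest index with value ≥ 1185: n = 29 (giving 1247).
Largest index with value ≤ 9643: n = 80 (giving 9560).
Indices 29 through 80: 52 terms.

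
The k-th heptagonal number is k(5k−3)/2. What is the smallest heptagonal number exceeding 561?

616

Solve n(5n−3)/2 > 561 for integer n.
The largest n with value ≤ 561 is 15 (since 540 ≤ 561 < 616), so the first above is n = 16, value 616.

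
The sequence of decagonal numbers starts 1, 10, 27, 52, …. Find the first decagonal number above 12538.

12825

Solve n(4n−3) > 12538 for integer n.
The largest n with value ≤ 12538 is 56 (since 12376 ≤ 12538 < 12825), so the first above is n = 57, value 12825.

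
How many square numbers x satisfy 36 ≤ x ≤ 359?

The n-th square number is n².
Smallest index with value ≥ 36: n = 6 (giving 36).
Largest index with value ≤ 359: n = 18 (giving 324).
Indices 6 through 18: 13 terms.

13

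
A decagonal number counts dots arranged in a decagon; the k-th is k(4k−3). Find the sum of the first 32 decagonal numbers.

Σ i(4i−3) = 4Σi² − 3Σi over i = 1..32.
Σi = 528 and Σi² = 11440.
4·11440 − 3·528 = 44176.

44176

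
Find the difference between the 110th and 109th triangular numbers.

110

Consecutive triangular numbers differ by n: T_{110} − T_{109} = 110.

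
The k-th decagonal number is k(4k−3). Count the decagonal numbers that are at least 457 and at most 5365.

The n-th decagonal number is n(4n−3).
Smallest index with value ≥ 457: n = 12 (giving 540).
Largest index with value ≤ 5365: n = 37 (giving 5365).
Indices 12 through 37: 26 terms.

26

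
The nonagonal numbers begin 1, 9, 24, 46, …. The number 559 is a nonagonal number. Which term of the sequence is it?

13

Set n(7n−5)/2 = 559, giving 7n² − 5n − 1118 = 0.
The discriminant is 25 + 56·559 = 31329, and √31329 = 177.
So n = (5 + 177) / 14 = 182/14 = 13.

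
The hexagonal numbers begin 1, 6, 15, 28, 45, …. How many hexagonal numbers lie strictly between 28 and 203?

The n-th hexagonal number is n(2n−1).
Smallest index with value > 28: n = 5 (giving 45).
Largest index with value < 203: n = 10 (giving 190).
Indices 5 through 10: 6 terms.

6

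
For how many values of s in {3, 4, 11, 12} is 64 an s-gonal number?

2

s = 3: P(3, 10) = 55 and P(3, 11) = 66; 64 is not s-gonal.
s = 4: P(4, 8) = 64. ✓
s = 11: P(11, 4) = 58 and P(11, 5) = 95; 64 is not s-gonal.
s = 12: P(12, 4) = 64. ✓
Hits: s ∈ {4, 12} → 2.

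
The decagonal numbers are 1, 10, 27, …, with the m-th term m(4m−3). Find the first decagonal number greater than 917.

Solve n(4n−3) > 917 for integer n.
The largest n with value ≤ 917 is 15 (since 855 ≤ 917 < 976), so the first above is n = 16, value 976.

976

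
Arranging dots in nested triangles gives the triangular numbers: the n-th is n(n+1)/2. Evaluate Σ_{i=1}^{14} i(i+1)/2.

Σ i(i+1)/2 = (Σi² + Σi) / 2 over i = 1..14.
Σi = 105 and Σi² = 1015.
(1·1015 + 1·105) / 2 = 1120/2 = 560.

560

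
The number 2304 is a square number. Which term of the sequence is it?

48

We need n² = 2304, so n = √2304 = 48.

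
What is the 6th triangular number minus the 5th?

Consecutive triangular numbers differ by n: T_{6} − T_{5} = 6.

6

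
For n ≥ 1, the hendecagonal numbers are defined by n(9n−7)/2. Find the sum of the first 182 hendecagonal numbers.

Σ i(9i−7)/2 = (9Σi² − 7Σi) / 2 over i = 1..182.
Σi = 16653 and Σi² = 2026115.
(9·2026115 − 7·16653) / 2 = 18118464/2 = 9059232.

9059232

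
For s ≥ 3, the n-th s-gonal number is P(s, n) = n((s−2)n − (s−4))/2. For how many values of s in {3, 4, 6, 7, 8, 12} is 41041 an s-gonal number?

s = 3: P(3, 286) = 41041. ✓
s = 4: P(4, 202) = 40804 and P(4, 203) = 41209; 41041 is not s-gonal.
s = 6: P(6, 143) = 40755 and P(6, 144) = 41328; 41041 is not s-gonal.
s = 7: P(7, 128) = 40768 and P(7, 129) = 41409; 41041 is not s-gonal.
s = 8: P(8, 117) = 40833 and P(8, 118) = 41536; 41041 is not s-gonal.
s = 12: P(12, 91) = 41041. ✓
Hits: s ∈ {3, 12} → 2.

2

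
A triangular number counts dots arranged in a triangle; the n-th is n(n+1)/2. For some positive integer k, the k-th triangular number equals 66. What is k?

11

Set n(n+1)/2 = 66, giving n² + n − 132 = 0.
So n = (-1 + 23) / 2 = 22/2 = 11.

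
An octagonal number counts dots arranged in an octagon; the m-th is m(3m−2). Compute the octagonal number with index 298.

298·(3·298 − 2) = 298·892 = 265816.

265816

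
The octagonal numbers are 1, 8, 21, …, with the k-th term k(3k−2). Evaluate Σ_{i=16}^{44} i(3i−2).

82650

Σ i(3i−2) = 3Σi² − 2Σi over i = 16..44.
Σi = 990 − 120 = 870 and Σi² = 29370 − 1240 = 28130.
3·28130 − 2·870 = 82650.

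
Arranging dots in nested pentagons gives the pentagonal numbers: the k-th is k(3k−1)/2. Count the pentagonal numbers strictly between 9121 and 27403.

The n-th pentagonal number is n(3n−1)/2.
Smallest index with value > 9121: n = 79 (giving 9322).
Largest index with value < 27403: n = 135 (giving 27270).
Indices 79 through 135: 57 terms.

57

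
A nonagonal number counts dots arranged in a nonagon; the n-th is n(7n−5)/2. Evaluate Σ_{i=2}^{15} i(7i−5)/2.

4039

Σ i(7i−5)/2 = (7Σi² − 5Σi) / 2 over i = 2..15.
Σi = 120 − 1 = 119 and Σi² = 1240 − 1 = 1239.
(7·1239 − 5·119) / 2 = 8078/2 = 4039.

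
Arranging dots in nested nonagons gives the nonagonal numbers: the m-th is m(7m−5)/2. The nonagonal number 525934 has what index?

Set n(7n−5)/2 = 525934, giving 7n² − 5n − 1051868 = 0.
The discriminant is 25 + 56·525934 = 29452329, and √29452329 = 5427.
So n = (5 + 5427) / 14 = 5432/14 = 388.

388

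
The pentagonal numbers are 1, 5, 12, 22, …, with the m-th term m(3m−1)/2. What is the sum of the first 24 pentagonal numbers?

Σ i(3i−1)/2 = (3Σi² − Σi) / 2 over i = 1..24.
Σi = 300 and Σi² = 4900.
(3·4900 − 1·300) / 2 = 14400/2 = 7200.

7200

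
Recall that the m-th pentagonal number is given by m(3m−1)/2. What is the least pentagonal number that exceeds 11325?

11572

Solve n(3n−1)/2 > 11325 for integer n.
The largest n with value ≤ 11325 is 87 (since 11310 ≤ 11325 < 11572), so the first above is n = 88, value 11572.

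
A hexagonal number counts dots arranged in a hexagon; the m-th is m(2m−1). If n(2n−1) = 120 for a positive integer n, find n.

8

Set n(2n−1) = 120, giving 2n² − n − 120 = 0.
The discriminant is 1 + 8·120 = 961, and √961 = 31.
So n = (1 + 31) / 4 = 32/4 = 8.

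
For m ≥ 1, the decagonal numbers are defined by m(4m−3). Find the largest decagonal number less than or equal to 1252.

Solve n(4n−3) ≤ 1252 for integer n.
n = 18 gives 1242 ≤ 1252, while n = 19 gives 1387 > 1252; so the answer is 1242.

1242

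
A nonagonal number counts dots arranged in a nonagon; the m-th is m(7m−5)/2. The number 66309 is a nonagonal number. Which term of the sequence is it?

138

Set n(7n−5)/2 = 66309, giving 7n² − 5n − 132618 = 0.
The discriminant is 25 + 56·66309 = 3713329, and √3713329 = 1927.
So n = (5 + 1927) / 14 = 1932/14 = 138.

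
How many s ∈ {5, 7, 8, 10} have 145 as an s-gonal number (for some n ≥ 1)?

1

s = 5: P(5, 10) = 145. ✓
s = 7: P(7, 7) = 112 and P(7, 8) = 148; 145 is not s-gonal.
s = 8: P(8, 7) = 133 and P(8, 8) = 176; 145 is not s-gonal.
s = 10: P(10, 6) = 126 and P(10, 7) = 175; 145 is not s-gonal.
Hits: s ∈ {5} → 1.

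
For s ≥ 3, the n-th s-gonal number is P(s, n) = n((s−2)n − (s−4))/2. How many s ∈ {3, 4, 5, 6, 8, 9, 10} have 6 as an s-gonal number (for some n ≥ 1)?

2

s = 3: P(3, 3) = 6. ✓
s = 4: P(4, 2) = 4 and P(4, 3) = 9; 6 is not s-gonal.
s = 5: P(5, 2) = 5 and P(5, 3) = 12; 6 is not s-gonal.
s = 6: P(6, 2) = 6. ✓
s = 8: P(8, 1) = 1 and P(8, 2) = 8; 6 is not s-gonal.
s = 9: P(9, 1) = 1 and P(9, 2) = 9; 6 is not s-gonal.
s = 10: P(10, 1) = 1 and P(10, 2) = 10; 6 is not s-gonal.
Hits: s ∈ {3, 6} → 2.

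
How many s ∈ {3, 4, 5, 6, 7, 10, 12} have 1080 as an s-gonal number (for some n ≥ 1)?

1

s = 3: P(3, 45) = 1035 and P(3, 46) = 1081; 1080 is not s-gonal.
s = 4: P(4, 32) = 1024 and P(4, 33) = 1089; 1080 is not s-gonal.
s = 5: P(5, 27) = 1080. ✓
s = 6: P(6, 23) = 1035 and P(6, 24) = 1128; 1080 is not s-gonal.
s = 7: P(7, 21) = 1071 and P(7, 22) = 1177; 1080 is not s-gonal.
s = 10: P(10, 16) = 976 and P(10, 17) = 1105; 1080 is not s-gonal.
s = 12: P(12, 15) = 1065 and P(12, 16) = 1216; 1080 is not s-gonal.
Hits: s ∈ {5} → 1.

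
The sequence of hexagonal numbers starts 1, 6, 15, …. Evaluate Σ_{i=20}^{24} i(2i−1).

4750

Σ i(2i−1) = 2Σi² − Σi over i = 20..24.
Σi = 300 − 190 = 110 and Σi² = 4900 − 2470 = 2430.
2·2430 − 1·110 = 4750.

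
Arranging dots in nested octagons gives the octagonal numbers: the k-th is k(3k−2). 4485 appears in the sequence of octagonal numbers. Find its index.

Set n(3n−2) = 4485, giving 3n² − 2n − 4485 = 0.
The discriminant is 4 + 12·4485 = 53824, and √53824 = 232.
So n = (2 + 232) / 6 = 234/6 = 39.

39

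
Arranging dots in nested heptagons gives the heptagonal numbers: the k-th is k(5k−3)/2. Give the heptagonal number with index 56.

7756

The 56th heptagonal number is n(5n−3)/2 with n = 56.
56·(5·56 − 3)/2 = 56·277/2 = 7756.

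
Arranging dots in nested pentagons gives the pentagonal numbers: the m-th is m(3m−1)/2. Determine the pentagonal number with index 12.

210

The 12th pentagonal number is n(3n−1)/2 with n = 12.
12·(3·12 − 1)/2 = 12·35/2 = 210.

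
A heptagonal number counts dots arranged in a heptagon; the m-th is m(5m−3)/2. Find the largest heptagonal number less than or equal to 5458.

Solve n(5n−3)/2 ≤ 5458 for integer n.
n = 47 gives 5452 ≤ 5458, while n = 48 gives 5688 > 5458; so the answer is 5452.

5452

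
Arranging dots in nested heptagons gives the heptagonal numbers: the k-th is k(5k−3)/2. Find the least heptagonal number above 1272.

1288

Solve n(5n−3)/2 > 1272 for integer n.
The largest n with value ≤ 1272 is 22 (since 1177 ≤ 1272 < 1288), so the first above is n = 23, value 1288.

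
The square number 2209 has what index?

47

We need n² = 2209, so n = √2209 = 47.
Check: 47² = 2209. ✓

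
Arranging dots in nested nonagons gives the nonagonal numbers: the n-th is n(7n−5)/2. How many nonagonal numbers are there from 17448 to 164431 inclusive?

147

The n-th nonagonal number is n(7n−5)/2.
Smallest index with value ≥ 17448: n = 71 (giving 17466).
Largest index with value ≤ 164431: n = 217 (giving 164269).
Indices 71 through 217: 147 terms.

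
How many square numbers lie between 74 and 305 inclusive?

The n-th square number is n².
Smallest index with value ≥ 74: n = 9 (giving 81).
Largest index with value ≤ 305: n = 17 (giving 289).
Indices 9 through 17: 9 terms.

9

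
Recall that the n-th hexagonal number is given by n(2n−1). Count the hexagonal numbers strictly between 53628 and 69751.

The n-th hexagonal number is n(2n−1).
Smallest index with value > 53628: n = 165 (giving 54285).
Largest index with value < 69751: n = 186 (giving 69006).
Indices 165 through 186: 22 terms.

22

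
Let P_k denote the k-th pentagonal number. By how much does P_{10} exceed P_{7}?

10·(3·10 − 1)/2 = 145 and 7·(3·7 − 1)/2 = 70.
Difference: 145 − 70 = 75.

75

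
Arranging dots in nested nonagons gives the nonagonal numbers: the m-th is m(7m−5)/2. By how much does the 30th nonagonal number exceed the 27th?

591

30·(7·30 − 5)/2 = 3075 and 27·(7·27 − 5)/2 = 2484.
Difference: 3075 − 2484 = 591.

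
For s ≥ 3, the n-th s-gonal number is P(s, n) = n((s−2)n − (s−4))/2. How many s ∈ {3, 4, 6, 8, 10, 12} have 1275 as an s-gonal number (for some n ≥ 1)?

1

s = 3: P(3, 50) = 1275. ✓
s = 4: P(4, 35) = 1225 and P(4, 36) = 1296; 1275 is not s-gonal.
s = 6: P(6, 25) = 1225 and P(6, 26) = 1326; 1275 is not s-gonal.
s = 8: P(8, 20) = 1160 and P(8, 21) = 1281; 1275 is not s-gonal.
s = 10: P(10, 18) = 1242 and P(10, 19) = 1387; 1275 is not s-gonal.
s = 12: P(12, 16) = 1216 and P(12, 17) = 1377; 1275 is not s-gonal.
Hits: s ∈ {3} → 1.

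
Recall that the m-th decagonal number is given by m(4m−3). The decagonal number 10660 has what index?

Set n(4n−3) = 10660, giving 4n² − 3n − 10660 = 0.
The discriminant is 9 + 16·10660 = 170569, and √170569 = 413.
So n = (3 + 413) / 8 = 416/8 = 52.

52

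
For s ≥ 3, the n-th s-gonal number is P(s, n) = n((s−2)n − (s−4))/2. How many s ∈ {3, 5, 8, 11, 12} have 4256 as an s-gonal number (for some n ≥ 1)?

1

s = 3: P(3, 91) = 4186 and P(3, 92) = 4278; 4256 is not s-gonal.
s = 5: P(5, 53) = 4187 and P(5, 54) = 4347; 4256 is not s-gonal.
s = 8: P(8, 38) = 4256. ✓
s = 11: P(11, 31) = 4216 and P(11, 32) = 4496; 4256 is not s-gonal.
s = 12: P(12, 29) = 4089 and P(12, 30) = 4380; 4256 is not s-gonal.
Hits: s ∈ {8} → 1.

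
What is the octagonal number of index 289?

289·(3·289 − 2) = 289·865 = 249985.

249985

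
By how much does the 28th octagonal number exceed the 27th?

Consecutive octagonal numbers differ by 6n − 5: here 6·28 − 5 = 163.

163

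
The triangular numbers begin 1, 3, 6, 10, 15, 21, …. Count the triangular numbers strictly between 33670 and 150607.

The n-th triangular number is n(n+1)/2.
Smallest index with value > 33670: n = 260 (giving 33930).
Largest index with value < 150607: n = 548 (giving 150426).
Indices 260 through 548: 289 terms.

289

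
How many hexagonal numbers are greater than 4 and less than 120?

6

The n-th hexagonal number is n(2n−1).
Smallest index with value > 4: n = 2 (giving 6).
Largest index with value < 120: n = 7 (giving 91).
Indices 2 through 7: 6 terms.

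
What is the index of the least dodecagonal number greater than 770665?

Solve n(5n−4) > 770665 for integer n.
The largest n with value ≤ 770665 is 392 (since 766752 ≤ 770665 < 770673), so the first above is n = 393, value 770673.

393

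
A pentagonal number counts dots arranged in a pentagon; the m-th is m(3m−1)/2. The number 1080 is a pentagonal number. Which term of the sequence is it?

27

Set n(3n−1)/2 = 1080, giving 3n² − n − 2160 = 0.
The discriminant is 1 + 24·1080 = 25921, and √25921 = 161.
So n = (1 + 161) / 6 = 162/6 = 27.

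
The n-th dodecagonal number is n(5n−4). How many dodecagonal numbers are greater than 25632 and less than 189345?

The n-th dodecagonal number is n(5n−4).
Smallest index with value > 25632: n = 73 (giving 26353).
Largest index with value < 189345: n = 194 (giving 187404).
Indices 73 through 194: 122 terms.

122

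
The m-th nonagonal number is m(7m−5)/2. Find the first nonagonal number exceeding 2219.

2301

Solve n(7n−5)/2 > 2219 for integer n.
The largest n with value ≤ 2219 is 25 (since 2125 ≤ 2219 < 2301), so the first above is n = 26, value 2301.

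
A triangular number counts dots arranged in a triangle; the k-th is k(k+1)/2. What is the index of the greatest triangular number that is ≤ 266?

22

Solve n(n+1)/2 ≤ 266 for integer n.
n = 22 gives 253 ≤ 266, while n = 23 gives 276 > 266; so the answer is index 22.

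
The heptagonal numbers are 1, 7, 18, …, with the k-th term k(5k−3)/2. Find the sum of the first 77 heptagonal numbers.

383383

Σ i(5i−3)/2 = (5Σi² − 3Σi) / 2 over i = 1..77.
Σi = 3003 and Σi² = 155155.
(5·155155 − 3·3003) / 2 = 766766/2 = 383383.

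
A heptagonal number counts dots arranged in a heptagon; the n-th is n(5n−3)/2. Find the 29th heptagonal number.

2059

The 29th heptagonal number is n(5n−3)/2 with n = 29.
29·(5·29 − 3)/2 = 29·142/2 = 29·71 = 2059.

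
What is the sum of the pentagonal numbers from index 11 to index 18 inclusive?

2528

Σ i(3i−1)/2 = (3Σi² − Σi) / 2 over i = 11..18.
Σi = 171 − 55 = 116 and Σi² = 2109 − 385 = 1724.
(3·1724 − 1·116) / 2 = 5056/2 = 2528.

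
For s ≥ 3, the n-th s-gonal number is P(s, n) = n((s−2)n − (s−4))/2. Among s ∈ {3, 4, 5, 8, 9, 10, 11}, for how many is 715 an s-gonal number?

2

s = 3: P(3, 37) = 703 and P(3, 38) = 741; 715 is not s-gonal.
s = 4: P(4, 26) = 676 and P(4, 27) = 729; 715 is not s-gonal.
s = 5: P(5, 22) = 715. ✓
s = 8: P(8, 15) = 645 and P(8, 16) = 736; 715 is not s-gonal.
s = 9: P(9, 14) = 651 and P(9, 15) = 750; 715 is not s-gonal.
s = 10: P(10, 13) = 637 and P(10, 14) = 742; 715 is not s-gonal.
s = 11: P(11, 13) = 715. ✓
Hits: s ∈ {5, 11} → 2.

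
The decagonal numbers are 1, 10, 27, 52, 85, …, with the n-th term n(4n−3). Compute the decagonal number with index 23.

The 23rd decagonal number is n(4n−3) with n = 23.
23·(4·23 − 3) = 23·89 = 2047.

2047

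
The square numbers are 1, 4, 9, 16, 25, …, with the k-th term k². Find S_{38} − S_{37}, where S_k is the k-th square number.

75

n² − (n−1)² = 2n − 1, so 38² − 37² = 2·38 − 1 = 75.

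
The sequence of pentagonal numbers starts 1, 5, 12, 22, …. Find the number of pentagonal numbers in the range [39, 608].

The n-th pentagonal number is n(3n−1)/2.
Smallest index with value ≥ 39: n = 6 (giving 51).
Largest index with value ≤ 608: n = 20 (giving 590).
Indices 6 through 20: 15 terms.

15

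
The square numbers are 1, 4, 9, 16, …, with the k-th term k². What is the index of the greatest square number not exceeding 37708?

194

Solve n² ≤ 37708 for integer n.
n = 194 gives 37636 ≤ 37708, while n = 195 gives 38025 > 37708; so the answer is index 194.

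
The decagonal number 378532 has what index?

308

Set n(4n−3) = 378532, giving 4n² − 3n − 378532 = 0.
The discriminant is 9 + 16·378532 = 6056521, and √6056521 = 2461.
So n = (3 + 2461) / 8 = 2464/8 = 308.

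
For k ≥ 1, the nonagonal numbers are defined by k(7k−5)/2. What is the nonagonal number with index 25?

2125

The 25th nonagonal number is n(7n−5)/2 with n = 25.
25·(7·25 − 5)/2 = 25·170/2 = 25·85 = 2125.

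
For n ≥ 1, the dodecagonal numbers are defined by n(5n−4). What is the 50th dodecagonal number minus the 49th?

Consecutive dodecagonal numbers differ by 10n − 9: here 10·50 − 9 = 491.

491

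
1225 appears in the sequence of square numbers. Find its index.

We need n² = 1225, so n = √1225 = 35.

35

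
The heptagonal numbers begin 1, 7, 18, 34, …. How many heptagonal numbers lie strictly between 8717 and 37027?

62

The n-th heptagonal number is n(5n−3)/2.
Smallest index with value > 8717: n = 60 (giving 8910).
Largest index with value < 37027: n = 121 (giving 36421).
Indices 60 through 121: 62 terms.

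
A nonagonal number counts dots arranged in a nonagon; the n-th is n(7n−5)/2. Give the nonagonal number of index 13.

The 13th nonagonal number is n(7n−5)/2 with n = 13.
13·(7·13 − 5)/2 = 13·86/2 = 13·43 = 559.

559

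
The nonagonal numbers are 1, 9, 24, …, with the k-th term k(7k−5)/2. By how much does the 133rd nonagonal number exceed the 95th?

30229

133·(7·133 − 5)/2 = 61579 and 95·(7·95 − 5)/2 = 31350.
Difference: 61579 − 31350 = 30229.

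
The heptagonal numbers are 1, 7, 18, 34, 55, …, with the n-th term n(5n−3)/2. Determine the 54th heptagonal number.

The 54th heptagonal number is n(5n−3)/2 with n = 54.
54·(5·54 − 3)/2 = 54·267/2 = 7209.

7209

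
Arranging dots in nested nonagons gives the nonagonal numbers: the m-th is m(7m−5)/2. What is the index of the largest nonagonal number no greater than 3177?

30

Solve n(7n−5)/2 ≤ 3177 for integer n.
n = 30 gives 3075 ≤ 3177, while n = 31 gives 3286 > 3177; so the answer is index 30.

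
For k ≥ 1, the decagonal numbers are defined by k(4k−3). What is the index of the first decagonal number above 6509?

41

Solve n(4n−3) > 6509 for integer n.
The largest n with value ≤ 6509 is 40 (since 6280 ≤ 6509 < 6601), so the first above is n = 41, value 6601.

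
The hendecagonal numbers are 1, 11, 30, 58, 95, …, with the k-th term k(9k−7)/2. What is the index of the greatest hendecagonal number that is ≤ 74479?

Solve n(9n−7)/2 ≤ 74479 for integer n.
n = 129 gives 74433 ≤ 74479, while n = 130 gives 75595 > 74479; so the answer is index 129.

129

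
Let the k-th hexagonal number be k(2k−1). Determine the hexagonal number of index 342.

The 342nd hexagonal number is n(2n−1) with n = 342.
342·(2·342 − 1) = 342·683 = 233586.

233586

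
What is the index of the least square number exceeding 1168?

35

Solve n² > 1168 for integer n.
The largest n with value ≤ 1168 is 34 (since 1156 ≤ 1168 < 1225), so the first above is n = 35, value 1225.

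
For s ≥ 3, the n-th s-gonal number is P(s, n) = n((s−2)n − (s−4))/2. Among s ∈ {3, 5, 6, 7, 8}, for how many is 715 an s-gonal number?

s = 3: P(3, 37) = 703 and P(3, 38) = 741; 715 is not s-gonal.
s = 5: P(5, 22) = 715. ✓
s = 6: P(6, 19) = 703 and P(6, 20) = 780; 715 is not s-gonal.
s = 7: P(7, 17) = 697 and P(7, 18) = 783; 715 is not s-gonal.
s = 8: P(8, 15) = 645 and P(8, 16) = 736; 715 is not s-gonal.
Hits: s ∈ {5} → 1.

1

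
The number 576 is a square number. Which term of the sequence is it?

24

We need n² = 576, so n = √576 = 24.
Check: 24² = 576. ✓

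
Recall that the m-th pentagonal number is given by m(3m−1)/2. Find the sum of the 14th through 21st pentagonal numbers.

Σ i(3i−1)/2 = (3Σi² − Σi) / 2 over i = 14..21.
Σi = 231 − 91 = 140 and Σi² = 3311 − 819 = 2492.
(3·2492 − 1·140) / 2 = 7336/2 = 3668.

3668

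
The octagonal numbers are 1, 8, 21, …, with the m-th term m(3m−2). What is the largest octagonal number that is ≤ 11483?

Solve n(3n−2) ≤ 11483 for integer n.
n = 62 gives 11408 ≤ 11483, while n = 63 gives 11781 > 11483; so the answer is 11408.

11408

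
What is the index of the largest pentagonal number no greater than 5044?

Solve n(3n−1)/2 ≤ 5044 for integer n.
n = 58 gives 5017 ≤ 5044, while n = 59 gives 5192 > 5044; so the answer is index 58.

58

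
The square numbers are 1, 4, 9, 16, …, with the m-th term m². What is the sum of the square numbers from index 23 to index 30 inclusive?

Σ_{i=23}^{30} i² = 9455 − 3795 = 5660.

5660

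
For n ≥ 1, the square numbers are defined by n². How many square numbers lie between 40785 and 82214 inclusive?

The n-th square number is n².
Smallest index with value ≥ 40785: n = 202 (giving 40804).
Largest index with value ≤ 82214: n = 286 (giving 81796).
Indices 202 through 286: 85 terms.

85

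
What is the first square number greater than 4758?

4761

Solve n² > 4758 for integer n.
The largest n with value ≤ 4758 is 68 (since 4624 ≤ 4758 < 4761), so the first above is n = 69, value 4761.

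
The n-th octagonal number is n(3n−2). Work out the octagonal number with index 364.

396760

The 364th octagonal number is n(3n−2) with n = 364.
364·(3·364 − 2) = 364·1090 = 396760.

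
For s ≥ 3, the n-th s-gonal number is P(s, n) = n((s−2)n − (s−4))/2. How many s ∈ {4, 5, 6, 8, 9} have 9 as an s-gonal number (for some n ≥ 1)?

s = 4: P(4, 3) = 9. ✓
s = 5: P(5, 2) = 5 and P(5, 3) = 12; 9 is not s-gonal.
s = 6: P(6, 2) = 6 and P(6, 3) = 15; 9 is not s-gonal.
s = 8: P(8, 2) = 8 and P(8, 3) = 21; 9 is not s-gonal.
s = 9: P(9, 2) = 9. ✓
Hits: s ∈ {4, 9} → 2.

2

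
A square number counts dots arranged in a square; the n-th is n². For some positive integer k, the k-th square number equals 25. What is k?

5

We need n² = 25, so n = √25 = 5.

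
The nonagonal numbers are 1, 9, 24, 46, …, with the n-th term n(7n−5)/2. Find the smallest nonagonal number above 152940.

153825

Solve n(7n−5)/2 > 152940 for integer n.
The largest n with value ≤ 152940 is 209 (since 152361 ≤ 152940 < 153825), so the first above is n = 210, value 153825.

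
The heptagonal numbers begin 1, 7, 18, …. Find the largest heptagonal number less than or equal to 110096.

Solve n(5n−3)/2 ≤ 110096 for integer n.
n = 210 gives 109935 ≤ 110096, while n = 211 gives 110986 > 110096; so the answer is 109935.

109935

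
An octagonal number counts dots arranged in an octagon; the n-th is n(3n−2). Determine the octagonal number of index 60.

10680

The 60th octagonal number is n(3n−2) with n = 60.
60·(3·60 − 2) = 60·178 = 10680.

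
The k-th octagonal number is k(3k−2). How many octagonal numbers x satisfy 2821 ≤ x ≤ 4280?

The n-th octagonal number is n(3n−2).
Smallest index with value ≥ 2821: n = 31 (giving 2821).
Largest index with value ≤ 4280: n = 38 (giving 4256).
Indices 31 through 38: 8 terms.

8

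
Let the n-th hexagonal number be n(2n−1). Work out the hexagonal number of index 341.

The 341st hexagonal number is n(2n−1) with n = 341.
341·(2·341 − 1) = 341·681 = 232221.

232221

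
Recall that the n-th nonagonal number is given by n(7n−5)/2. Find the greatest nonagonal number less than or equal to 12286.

Solve n(7n−5)/2 ≤ 12286 for integer n.
n = 59 gives 12036 ≤ 12286, while n = 60 gives 12450 > 12286; so the answer is 12036.

12036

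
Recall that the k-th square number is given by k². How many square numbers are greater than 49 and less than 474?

14

The n-th square number is n².
Smallest index with value > 49: n = 8 (giving 64).
Largest index with value < 474: n = 21 (giving 441).
Indices 8 through 21: 14 terms.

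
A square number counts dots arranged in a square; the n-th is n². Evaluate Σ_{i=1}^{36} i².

16206

Σ_{i=1}^{36} i² = 36·37·73/6 = 16206.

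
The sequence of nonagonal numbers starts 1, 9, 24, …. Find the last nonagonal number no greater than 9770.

9699

Solve n(7n−5)/2 ≤ 9770 for integer n.
n = 53 gives 9699 ≤ 9770, while n = 54 gives 10071 > 9770; so the answer is 9699.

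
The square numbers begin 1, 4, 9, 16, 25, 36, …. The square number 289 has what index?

17

We need n² = 289, so n = √289 = 17.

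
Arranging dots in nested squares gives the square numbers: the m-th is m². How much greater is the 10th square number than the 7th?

10² = 100 and 7² = 49.
Difference: 100 − 49 = 51.

51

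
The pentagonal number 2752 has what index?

43

Set n(3n−1)/2 = 2752, giving 3n² − n − 5504 = 0.
The discriminant is 1 + 24·2752 = 66049, and √66049 = 257.
So n = (1 + 257) / 6 = 258/6 = 43.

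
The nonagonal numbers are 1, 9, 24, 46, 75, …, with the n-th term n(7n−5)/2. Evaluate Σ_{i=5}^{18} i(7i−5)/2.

6874

Σ i(7i−5)/2 = (7Σi² − 5Σi) / 2 over i = 5..18.
Σi = 171 − 10 = 161 and Σi² = 2109 − 30 = 2079.
(7·2079 − 5·161) / 2 = 13748/2 = 6874.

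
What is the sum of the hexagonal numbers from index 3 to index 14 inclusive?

1918

Σ i(2i−1) = 2Σi² − Σi over i = 3..14.
Σi = 105 − 3 = 102 and Σi² = 1015 − 5 = 1010.
2·1010 − 1·102 = 1918.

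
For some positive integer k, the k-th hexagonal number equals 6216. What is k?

56

Set n(2n−1) = 6216, giving 2n² − n − 6216 = 0.
So n = (1 + 223) / 4 = 224/4 = 56.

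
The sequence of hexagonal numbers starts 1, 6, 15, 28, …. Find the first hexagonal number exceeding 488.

Solve n(2n−1) > 488 for integer n.
The largest n with value ≤ 488 is 15 (since 435 ≤ 488 < 496), so the first above is n = 16, value 496.

496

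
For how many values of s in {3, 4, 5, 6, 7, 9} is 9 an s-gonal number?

2

s = 3: P(3, 3) = 6 and P(3, 4) = 10; 9 is not s-gonal.
s = 4: P(4, 3) = 9. ✓
s = 5: P(5, 2) = 5 and P(5, 3) = 12; 9 is not s-gonal.
s = 6: P(6, 2) = 6 and P(6, 3) = 15; 9 is not s-gonal.
s = 7: P(7, 2) = 7 and P(7, 3) = 18; 9 is not s-gonal.
s = 9: P(9, 2) = 9. ✓
Hits: s ∈ {4, 9} → 2.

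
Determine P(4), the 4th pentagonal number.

22

The 4th pentagonal number is n(3n−1)/2 with n = 4.
4·(3·4 − 1)/2 = 4·11/2 = 22.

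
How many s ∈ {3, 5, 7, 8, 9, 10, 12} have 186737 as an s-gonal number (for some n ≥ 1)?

1

s = 3: P(3, 610) = 186355 and P(3, 611) = 186966; 186737 is not s-gonal.
s = 5: P(5, 353) = 186737. ✓
s = 7: P(7, 273) = 185913 and P(7, 274) = 187279; 186737 is not s-gonal.
s = 8: P(8, 249) = 185505 and P(8, 250) = 187000; 186737 is not s-gonal.
s = 9: P(9, 231) = 186186 and P(9, 232) = 187804; 186737 is not s-gonal.
s = 10: P(10, 216) = 185976 and P(10, 217) = 187705; 186737 is not s-gonal.
s = 12: P(12, 193) = 185473 and P(12, 194) = 187404; 186737 is not s-gonal.
Hits: s ∈ {5} → 1.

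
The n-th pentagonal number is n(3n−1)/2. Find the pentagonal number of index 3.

The 3rd pentagonal number is n(3n−1)/2 with n = 3.
3·(3·3 − 1)/2 = 3·8/2 = 3·4 = 12.

12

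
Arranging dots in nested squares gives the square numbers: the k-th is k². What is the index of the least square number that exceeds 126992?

Solve n² > 126992 for integer n.
The largest n with value ≤ 126992 is 356 (since 126736 ≤ 126992 < 127449), so the first above is n = 357, value 127449.

357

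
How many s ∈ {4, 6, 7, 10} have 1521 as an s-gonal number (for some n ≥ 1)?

s = 4: P(4, 39) = 1521. ✓
s = 6: P(6, 27) = 1431 and P(6, 28) = 1540; 1521 is not s-gonal.
s = 7: P(7, 24) = 1404 and P(7, 25) = 1525; 1521 is not s-gonal.
s = 10: P(10, 19) = 1387 and P(10, 20) = 1540; 1521 is not s-gonal.
Hits: s ∈ {4} → 1.

1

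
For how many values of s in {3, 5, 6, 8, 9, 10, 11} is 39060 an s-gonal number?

2

s = 3: P(3, 279) = 39060. ✓
s = 5: P(5, 161) = 38801 and P(5, 162) = 39285; 39060 is not s-gonal.
s = 6: P(6, 140) = 39060. ✓
s = 8: P(8, 114) = 38760 and P(8, 115) = 39445; 39060 is not s-gonal.
s = 9: P(9, 105) = 38325 and P(9, 106) = 39061; 39060 is not s-gonal.
s = 10: P(10, 99) = 38907 and P(10, 100) = 39700; 39060 is not s-gonal.
s = 11: P(11, 93) = 38595 and P(11, 94) = 39433; 39060 is not s-gonal.
Hits: s ∈ {3, 6} → 2.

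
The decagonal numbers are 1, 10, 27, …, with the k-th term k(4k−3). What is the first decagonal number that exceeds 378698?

380997

Solve n(4n−3) > 378698 for integer n.
The largest n with value ≤ 378698 is 308 (since 378532 ≤ 378698 < 380997), so the first above is n = 309, value 380997.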